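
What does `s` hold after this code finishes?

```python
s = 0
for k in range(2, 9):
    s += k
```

35

k=2: s = 0+2 = 2
k=3: s = 2+3 = 5
k=4: s = 5+4 = 9
k=5: s = 9+5 = 14
k=6: s = 14+6 = 20
k=7: s = 20+7 = 27
k=8: s = 27+8 = 35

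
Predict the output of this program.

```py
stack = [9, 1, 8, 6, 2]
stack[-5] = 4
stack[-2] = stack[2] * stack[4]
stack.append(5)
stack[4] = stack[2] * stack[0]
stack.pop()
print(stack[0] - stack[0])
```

stack[-5] = 4 → [4, 1, 8, 6, 2]
stack[-2] = stack[2]*stack[4] = 8*2 = 16 → [4, 1, 8, 16, 2]
append 5 → [4, 1, 8, 16, 2, 5]
stack[4] = stack[2]*stack[0] = 8*4 = 32 → [4, 1, 8, 16, 32, 5]
pop() removes 5 → [4, 1, 8, 16, 32]
stack[0]-stack[0] = 4-4 = 0

0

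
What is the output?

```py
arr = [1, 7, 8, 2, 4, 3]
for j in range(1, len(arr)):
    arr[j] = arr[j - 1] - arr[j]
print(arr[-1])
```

-23

j=1: arr[1] = 1-7 = -6 → [1, -6, 8, 2, 4, 3]
j=2: arr[2] = (-6)-8 = -14 → [1, -6, -14, 2, 4, 3]
j=3: arr[3] = (-14)-2 = -16 → [1, -6, -14, -16, 4, 3]
j=4: arr[4] = (-16)-4 = -20 → [1, -6, -14, -16, -20, 3]
j=5: arr[5] = (-20)-3 = -23 → [1, -6, -14, -16, -20, -23]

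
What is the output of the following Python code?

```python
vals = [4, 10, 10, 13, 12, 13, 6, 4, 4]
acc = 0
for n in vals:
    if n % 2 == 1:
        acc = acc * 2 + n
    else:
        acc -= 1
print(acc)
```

n=4: not odd, acc = 0-1 = -1
n=10: not odd, acc = (-1)-1 = -2
n=10: not odd, acc = (-2)-1 = -3
n=13: odd, acc = (-3)*2+13 = 7
n=12: not odd, acc = 7-1 = 6
n=13: odd, acc = 6*2+13 = 25
n=6: not odd, acc = 25-1 = 24
n=4: not odd, acc = 24-1 = 23
n=4: not odd, acc = 23-1 = 22

22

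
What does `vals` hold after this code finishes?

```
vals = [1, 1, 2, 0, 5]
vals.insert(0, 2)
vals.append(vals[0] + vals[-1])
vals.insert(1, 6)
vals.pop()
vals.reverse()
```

insert 2 at 0 → [2, 1, 1, 2, 0, 5]
append vals[0]+vals[-1] = 2+5 = 7 → [2, 1, 1, 2, 0, 5, 7]
insert 6 at 1 → [2, 6, 1, 1, 2, 0, 5, 7]
pop() removes 7 → [2, 6, 1, 1, 2, 0, 5]
reverse → [5, 0, 2, 1, 1, 6, 2]

[5, 0, 2, 1, 1, 6, 2]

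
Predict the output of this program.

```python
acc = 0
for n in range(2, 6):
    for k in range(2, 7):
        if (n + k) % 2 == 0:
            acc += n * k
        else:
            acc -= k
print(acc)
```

n=2,k=2: even sum, acc = 0+4 = 4
n=2,k=3: odd sum, acc = 4-3 = 1
n=2,k=4: even sum, acc = 1+8 = 9
n=2,k=5: odd sum, acc = 9-5 = 4
n=2,k=6: even sum, acc = 4+12 = 16
n=3,k=2: odd sum, acc = 16-2 = 14
n=3,k=3: even sum, acc = 14+9 = 23
n=3,k=4: odd sum, acc = 23-4 = 19
n=3,k=5: even sum, acc = 19+15 = 34
n=3,k=6: odd sum, acc = 34-6 = 28
n=4,k=2: even sum, acc = 28+8 = 36
n=4,k=3: odd sum, acc = 36-3 = 33
n=4,k=4: even sum, acc = 33+16 = 49
n=4,k=5: odd sum, acc = 49-5 = 44
n=4,k=6: even sum, acc = 44+24 = 68
n=5,k=2: odd sum, acc = 68-2 = 66
n=5,k=3: even sum, acc = 66+15 = 81
n=5,k=4: odd sum, acc = 81-4 = 77
n=5,k=5: even sum, acc = 77+25 = 102
n=5,k=6: odd sum, acc = 102-6 = 96

96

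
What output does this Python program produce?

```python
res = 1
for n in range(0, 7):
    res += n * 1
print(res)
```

22

n=0: res = 1+0*1 = 1
n=1: res = 1+1*1 = 2
n=2: res = 2+2*1 = 4
n=3: res = 4+3*1 = 7
n=4: res = 7+4*1 = 11
n=5: res = 11+5*1 = 16
n=6: res = 16+6*1 = 22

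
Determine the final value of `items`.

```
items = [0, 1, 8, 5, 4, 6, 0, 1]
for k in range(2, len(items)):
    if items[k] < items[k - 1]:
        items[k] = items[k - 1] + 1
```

k=2: 8>=1, unchanged → [0, 1, 8, 5, 4, 6, 0, 1]
k=3: 5<8, items[3] = 8+1 = 9 → [0, 1, 8, 9, 4, 6, 0, 1]
k=4: 4<9, items[4] = 9+1 = 10 → [0, 1, 8, 9, 10, 6, 0, 1]
k=5: 6<10, items[5] = 10+1 = 11 → [0, 1, 8, 9, 10, 11, 0, 1]
k=6: 0<11, items[6] = 11+1 = 12 → [0, 1, 8, 9, 10, 11, 12, 1]
k=7: 1<12, items[7] = 12+1 = 13 → [0, 1, 8, 9, 10, 11, 12, 13]

[0, 1, 8, 9, 10, 11, 12, 13]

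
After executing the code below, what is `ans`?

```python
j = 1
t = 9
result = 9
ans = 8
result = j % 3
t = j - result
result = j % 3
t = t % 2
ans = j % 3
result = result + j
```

1

result = 1%3 = 1
t = 1-1 = 0
result = 1%3 = 1
t = 0%2 = 0
ans = 1%3 = 1
result = 1+1 = 2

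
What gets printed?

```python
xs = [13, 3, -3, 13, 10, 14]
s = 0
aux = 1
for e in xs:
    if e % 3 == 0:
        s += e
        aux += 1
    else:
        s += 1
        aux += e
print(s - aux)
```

e=13: not %3==0, s = 0+1 = 1; aux=14
e=3: %3==0, s = 1+3 = 4; aux=15
e=-3: %3==0, s = 4+(-3) = 1; aux=16
e=13: not %3==0, s = 1+1 = 2; aux=29
e=10: not %3==0, s = 2+1 = 3; aux=39
e=14: not %3==0, s = 3+1 = 4; aux=53
s-aux = 4-53 = -49

-49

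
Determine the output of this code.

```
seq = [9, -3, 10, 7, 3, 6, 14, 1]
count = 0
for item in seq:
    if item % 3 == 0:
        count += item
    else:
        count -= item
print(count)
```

-17

item=9: %3==0, count = 0+9 = 9
item=-3: %3==0, count = 9+(-3) = 6
item=10: not %3==0, count = 6-10 = -4
item=7: not %3==0, count = (-4)-7 = -11
item=3: %3==0, count = (-11)+3 = -8
item=6: %3==0, count = (-8)+6 = -2
item=14: not %3==0, count = (-2)-14 = -16
item=1: not %3==0, count = (-16)-1 = -17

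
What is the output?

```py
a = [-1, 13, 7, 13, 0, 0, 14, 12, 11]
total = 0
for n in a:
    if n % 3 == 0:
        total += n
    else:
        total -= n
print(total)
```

-45

n=-1: not %3==0, total = 0-(-1) = 1
n=13: not %3==0, total = 1-13 = -12
n=7: not %3==0, total = (-12)-7 = -19
n=13: not %3==0, total = (-19)-13 = -32
n=0: %3==0, total = (-32)+0 = -32
n=0: %3==0, total = (-32)+0 = -32
n=14: not %3==0, total = (-32)-14 = -46
n=12: %3==0, total = (-46)+12 = -34
n=11: not %3==0, total = (-34)-11 = -45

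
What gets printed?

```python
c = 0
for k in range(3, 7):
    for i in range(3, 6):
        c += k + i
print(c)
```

k=3,i=3: c = 0+6 = 6
k=3,i=4: c = 6+7 = 13
k=3,i=5: c = 13+8 = 21
k=4,i=3: c = 21+7 = 28
k=4,i=4: c = 28+8 = 36
k=4,i=5: c = 36+9 = 45
k=5,i=3: c = 45+8 = 53
k=5,i=4: c = 53+9 = 62
k=5,i=5: c = 62+10 = 72
k=6,i=3: c = 72+9 = 81
k=6,i=4: c = 81+10 = 91
k=6,i=5: c = 91+11 = 102

102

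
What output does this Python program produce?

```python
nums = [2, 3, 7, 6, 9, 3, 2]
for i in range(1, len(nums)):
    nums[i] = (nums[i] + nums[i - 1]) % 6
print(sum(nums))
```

i=1: nums[1] = (3+2)%6 = 5 → [2, 5, 7, 6, 9, 3, 2]
i=2: nums[2] = (7+5)%6 = 0 → [2, 5, 0, 6, 9, 3, 2]
i=3: nums[3] = (6+0)%6 = 0 → [2, 5, 0, 0, 9, 3, 2]
i=4: nums[4] = (9+0)%6 = 3 → [2, 5, 0, 0, 3, 3, 2]
i=5: nums[5] = (3+3)%6 = 0 → [2, 5, 0, 0, 3, 0, 2]
i=6: nums[6] = (2+0)%6 = 2 → [2, 5, 0, 0, 3, 0, 2]
sum = 12

12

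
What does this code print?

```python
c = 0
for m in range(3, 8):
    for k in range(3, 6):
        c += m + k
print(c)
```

m=3,k=3: c = 0+6 = 6
m=3,k=4: c = 6+7 = 13
m=3,k=5: c = 13+8 = 21
m=4,k=3: c = 21+7 = 28
m=4,k=4: c = 28+8 = 36
m=4,k=5: c = 36+9 = 45
m=5,k=3: c = 45+8 = 53
m=5,k=4: c = 53+9 = 62
m=5,k=5: c = 62+10 = 72
m=6,k=3: c = 72+9 = 81
m=6,k=4: c = 81+10 = 91
m=6,k=5: c = 91+11 = 102
m=7,k=3: c = 102+10 = 112
m=7,k=4: c = 112+11 = 123
m=7,k=5: c = 123+12 = 135

135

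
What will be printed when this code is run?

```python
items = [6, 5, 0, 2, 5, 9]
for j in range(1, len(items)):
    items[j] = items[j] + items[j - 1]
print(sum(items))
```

j=1: items[1] = 5+6 = 11 → [6, 11, 0, 2, 5, 9]
j=2: items[2] = 0+11 = 11 → [6, 11, 11, 2, 5, 9]
j=3: items[3] = 2+11 = 13 → [6, 11, 11, 13, 5, 9]
j=4: items[4] = 5+13 = 18 → [6, 11, 11, 13, 18, 9]
j=5: items[5] = 9+18 = 27 → [6, 11, 11, 13, 18, 27]
sum = 86

86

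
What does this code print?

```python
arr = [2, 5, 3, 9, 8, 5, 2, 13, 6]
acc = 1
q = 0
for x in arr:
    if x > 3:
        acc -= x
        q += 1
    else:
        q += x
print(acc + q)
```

x=2: not >3; q=2
x=5: >3, acc = 1-5 = -4; q=3
x=3: not >3; q=6
x=9: >3, acc = (-4)-9 = -13; q=7
x=8: >3, acc = (-13)-8 = -21; q=8
x=5: >3, acc = (-21)-5 = -26; q=9
x=2: not >3; q=11
x=13: >3, acc = (-26)-13 = -39; q=12
x=6: >3, acc = (-39)-6 = -45; q=13
acc+q = (-45)+13 = -32

-32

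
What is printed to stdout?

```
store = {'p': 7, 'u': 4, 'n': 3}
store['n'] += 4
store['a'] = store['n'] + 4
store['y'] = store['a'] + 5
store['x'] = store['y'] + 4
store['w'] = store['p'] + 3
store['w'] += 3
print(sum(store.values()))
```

store['n'] = 3+4 = 7 → {'p': 7, 'u': 4, 'n': 7}
store['a'] = store['n']+4 = 11 → {'p': 7, 'u': 4, 'n': 7, 'a': 11}
store['y'] = store['a']+5 = 16 → {'p': 7, 'u': 4, 'n': 7, 'a': 11, 'y': 16}
store['x'] = store['y']+4 = 20 → {'p': 7, 'u': 4, 'n': 7, 'a': 11, 'y': 16, 'x': 20}
store['w'] = store['p']+3 = 10 → {'p': 7, 'u': 4, 'n': 7, 'a': 11, 'y': 16, 'x': 20, 'w': 10}
store['w'] = 10+3 = 13 → {'p': 7, 'u': 4, 'n': 7, 'a': 11, 'y': 16, 'x': 20, 'w': 13}
sum of values = 78

78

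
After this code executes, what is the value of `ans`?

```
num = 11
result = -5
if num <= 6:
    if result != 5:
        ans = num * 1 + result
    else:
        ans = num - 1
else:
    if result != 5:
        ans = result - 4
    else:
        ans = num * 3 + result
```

-9

num=11, result=-5
num <= 6 is False; result != 5 is True
→ ans = result - 4 = -9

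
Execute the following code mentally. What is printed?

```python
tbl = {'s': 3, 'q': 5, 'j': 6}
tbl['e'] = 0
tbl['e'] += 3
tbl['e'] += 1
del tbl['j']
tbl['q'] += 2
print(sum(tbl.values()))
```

tbl['e'] = 0 → {'s': 3, 'q': 5, 'j': 6, 'e': 0}
tbl['e'] = 0+3 = 3 → {'s': 3, 'q': 5, 'j': 6, 'e': 3}
tbl['e'] = 3+1 = 4 → {'s': 3, 'q': 5, 'j': 6, 'e': 4}
del 'j' → {'s': 3, 'q': 5, 'e': 4}
tbl['q'] = 5+2 = 7 → {'s': 3, 'q': 7, 'e': 4}
sum of values = 14

14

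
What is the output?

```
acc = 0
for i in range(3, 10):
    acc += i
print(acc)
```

i=3: acc = 0+3 = 3
i=4: acc = 3+4 = 7
i=5: acc = 7+5 = 12
i=6: acc = 12+6 = 18
i=7: acc = 18+7 = 25
i=8: acc = 25+8 = 33
i=9: acc = 33+9 = 42

42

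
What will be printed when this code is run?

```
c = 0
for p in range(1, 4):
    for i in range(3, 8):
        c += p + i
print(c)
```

105

p=1,i=3: c = 0+4 = 4
p=1,i=4: c = 4+5 = 9
p=1,i=5: c = 9+6 = 15
p=1,i=6: c = 15+7 = 22
p=1,i=7: c = 22+8 = 30
p=2,i=3: c = 30+5 = 35
p=2,i=4: c = 35+6 = 41
p=2,i=5: c = 41+7 = 48
p=2,i=6: c = 48+8 = 56
p=2,i=7: c = 56+9 = 65
p=3,i=3: c = 65+6 = 71
p=3,i=4: c = 71+7 = 78
p=3,i=5: c = 78+8 = 86
p=3,i=6: c = 86+9 = 95
p=3,i=7: c = 95+10 = 105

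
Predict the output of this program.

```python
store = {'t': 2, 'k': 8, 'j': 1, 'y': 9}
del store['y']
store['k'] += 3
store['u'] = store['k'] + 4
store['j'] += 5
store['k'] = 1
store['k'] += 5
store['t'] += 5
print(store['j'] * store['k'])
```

del 'y' → {'t': 2, 'k': 8, 'j': 1}
store['k'] = 8+3 = 11 → {'t': 2, 'k': 11, 'j': 1}
store['u'] = store['k']+4 = 15 → {'t': 2, 'k': 11, 'j': 1, 'u': 15}
store['j'] = 1+5 = 6 → {'t': 2, 'k': 11, 'j': 6, 'u': 15}
store['k'] = 1 → {'t': 2, 'k': 1, 'j': 6, 'u': 15}
store['k'] = 1+5 = 6 → {'t': 2, 'k': 6, 'j': 6, 'u': 15}
store['t'] = 2+5 = 7 → {'t': 7, 'k': 6, 'j': 6, 'u': 15}
store['j']*store['k'] = 6*6 = 36

36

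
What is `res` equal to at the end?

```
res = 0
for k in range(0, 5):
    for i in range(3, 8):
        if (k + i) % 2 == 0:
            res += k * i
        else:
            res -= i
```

k=0,i=3: odd sum, res = 0-3 = -3
k=0,i=4: even sum, res = (-3)+0 = -3
k=0,i=5: odd sum, res = (-3)-5 = -8
k=0,i=6: even sum, res = (-8)+0 = -8
k=0,i=7: odd sum, res = (-8)-7 = -15
k=1,i=3: even sum, res = (-15)+3 = -12
k=1,i=4: odd sum, res = (-12)-4 = -16
k=1,i=5: even sum, res = (-16)+5 = -11
k=1,i=6: odd sum, res = (-11)-6 = -17
k=1,i=7: even sum, res = (-17)+7 = -10
k=2,i=3: odd sum, res = (-10)-3 = -13
k=2,i=4: even sum, res = (-13)+8 = -5
k=2,i=5: odd sum, res = (-5)-5 = -10
k=2,i=6: even sum, res = (-10)+12 = 2
k=2,i=7: odd sum, res = 2-7 = -5
k=3,i=3: even sum, res = (-5)+9 = 4
k=3,i=4: odd sum, res = 4-4 = 0
k=3,i=5: even sum, res = 0+15 = 15
k=3,i=6: odd sum, res = 15-6 = 9
k=3,i=7: even sum, res = 9+21 = 30
k=4,i=3: odd sum, res = 30-3 = 27
k=4,i=4: even sum, res = 27+16 = 43
k=4,i=5: odd sum, res = 43-5 = 38
k=4,i=6: even sum, res = 38+24 = 62
k=4,i=7: odd sum, res = 62-7 = 55

55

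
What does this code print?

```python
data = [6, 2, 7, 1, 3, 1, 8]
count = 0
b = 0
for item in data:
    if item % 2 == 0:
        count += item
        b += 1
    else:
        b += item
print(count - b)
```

1

item=6: even, count = 0+6 = 6; b=1
item=2: even, count = 6+2 = 8; b=2
item=7: not even; b=9
item=1: not even; b=10
item=3: not even; b=13
item=1: not even; b=14
item=8: even, count = 8+8 = 16; b=15
count-b = 16-15 = 1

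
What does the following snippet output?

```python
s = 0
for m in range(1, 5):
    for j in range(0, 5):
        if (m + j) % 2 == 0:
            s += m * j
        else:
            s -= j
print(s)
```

m=1,j=0: odd sum, s = 0-0 = 0
m=1,j=1: even sum, s = 0+1 = 1
m=1,j=2: odd sum, s = 1-2 = -1
m=1,j=3: even sum, s = (-1)+3 = 2
m=1,j=4: odd sum, s = 2-4 = -2
m=2,j=0: even sum, s = (-2)+0 = -2
m=2,j=1: odd sum, s = (-2)-1 = -3
m=2,j=2: even sum, s = (-3)+4 = 1
m=2,j=3: odd sum, s = 1-3 = -2
m=2,j=4: even sum, s = (-2)+8 = 6
m=3,j=0: odd sum, s = 6-0 = 6
m=3,j=1: even sum, s = 6+3 = 9
m=3,j=2: odd sum, s = 9-2 = 7
m=3,j=3: even sum, s = 7+9 = 16
m=3,j=4: odd sum, s = 16-4 = 12
m=4,j=0: even sum, s = 12+0 = 12
m=4,j=1: odd sum, s = 12-1 = 11
m=4,j=2: even sum, s = 11+8 = 19
m=4,j=3: odd sum, s = 19-3 = 16
m=4,j=4: even sum, s = 16+16 = 32

32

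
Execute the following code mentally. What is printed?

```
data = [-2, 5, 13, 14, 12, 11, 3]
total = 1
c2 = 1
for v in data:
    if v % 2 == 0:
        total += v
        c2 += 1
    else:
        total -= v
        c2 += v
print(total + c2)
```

v=-2: even, total = 1+(-2) = -1; c2=2
v=5: not even, total = (-1)-5 = -6; c2=7
v=13: not even, total = (-6)-13 = -19; c2=20
v=14: even, total = (-19)+14 = -5; c2=21
v=12: even, total = (-5)+12 = 7; c2=22
v=11: not even, total = 7-11 = -4; c2=33
v=3: not even, total = (-4)-3 = -7; c2=36
total+c2 = (-7)+36 = 29

29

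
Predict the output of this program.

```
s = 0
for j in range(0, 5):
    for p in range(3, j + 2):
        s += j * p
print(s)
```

75

j=2,p=3: s = 0+6 = 6
j=3,p=3: s = 6+9 = 15
j=3,p=4: s = 15+12 = 27
j=4,p=3: s = 27+12 = 39
j=4,p=4: s = 39+16 = 55
j=4,p=5: s = 55+20 = 75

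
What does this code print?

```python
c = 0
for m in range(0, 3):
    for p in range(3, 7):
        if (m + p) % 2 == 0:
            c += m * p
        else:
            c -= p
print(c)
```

2

m=0,p=3: odd sum, c = 0-3 = -3
m=0,p=4: even sum, c = (-3)+0 = -3
m=0,p=5: odd sum, c = (-3)-5 = -8
m=0,p=6: even sum, c = (-8)+0 = -8
m=1,p=3: even sum, c = (-8)+3 = -5
m=1,p=4: odd sum, c = (-5)-4 = -9
m=1,p=5: even sum, c = (-9)+5 = -4
m=1,p=6: odd sum, c = (-4)-6 = -10
m=2,p=3: odd sum, c = (-10)-3 = -13
m=2,p=4: even sum, c = (-13)+8 = -5
m=2,p=5: odd sum, c = (-5)-5 = -10
m=2,p=6: even sum, c = (-10)+12 = 2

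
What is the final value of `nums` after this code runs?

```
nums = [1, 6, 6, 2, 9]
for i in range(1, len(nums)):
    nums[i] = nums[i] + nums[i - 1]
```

[1, 7, 13, 15, 24]

i=1: nums[1] = 6+1 = 7 → [1, 7, 6, 2, 9]
i=2: nums[2] = 6+7 = 13 → [1, 7, 13, 2, 9]
i=3: nums[3] = 2+13 = 15 → [1, 7, 13, 15, 9]
i=4: nums[4] = 9+15 = 24 → [1, 7, 13, 15, 24]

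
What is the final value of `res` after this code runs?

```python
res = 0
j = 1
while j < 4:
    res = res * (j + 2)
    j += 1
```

j=1: res = 0*3 = 0
j=2: res = 0*4 = 0
j=3: res = 0*5 = 0

0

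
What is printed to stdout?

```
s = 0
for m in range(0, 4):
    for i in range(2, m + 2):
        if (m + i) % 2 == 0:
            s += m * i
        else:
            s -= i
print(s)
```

m=1,i=2: odd sum, s = 0-2 = -2
m=2,i=2: even sum, s = (-2)+4 = 2
m=2,i=3: odd sum, s = 2-3 = -1
m=3,i=2: odd sum, s = (-1)-2 = -3
m=3,i=3: even sum, s = (-3)+9 = 6
m=3,i=4: odd sum, s = 6-4 = 2

2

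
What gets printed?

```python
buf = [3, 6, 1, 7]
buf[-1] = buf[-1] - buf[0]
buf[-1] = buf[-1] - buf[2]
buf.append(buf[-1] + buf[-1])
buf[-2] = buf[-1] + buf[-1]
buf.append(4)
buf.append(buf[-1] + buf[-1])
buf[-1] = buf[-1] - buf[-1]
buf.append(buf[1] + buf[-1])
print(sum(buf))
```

buf[-1] = buf[-1]-buf[0] = 7-3 = 4 → [3, 6, 1, 4]
buf[-1] = buf[-1]-buf[2] = 4-1 = 3 → [3, 6, 1, 3]
append buf[-1]+buf[-1] = 3+3 = 6 → [3, 6, 1, 3, 6]
buf[-2] = buf[-1]+buf[-1] = 6+6 = 12 → [3, 6, 1, 12, 6]
append 4 → [3, 6, 1, 12, 6, 4]
append buf[-1]+buf[-1] = 4+4 = 8 → [3, 6, 1, 12, 6, 4, 8]
buf[-1] = buf[-1]-buf[-1] = 8-8 = 0 → [3, 6, 1, 12, 6, 4, 0]
append buf[1]+buf[-1] = 6+0 = 6 → [3, 6, 1, 12, 6, 4, 0, 6]
sum = 38

38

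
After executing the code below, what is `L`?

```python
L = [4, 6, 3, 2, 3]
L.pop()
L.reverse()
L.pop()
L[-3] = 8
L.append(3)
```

[8, 3, 6, 3]

pop() removes 3 → [4, 6, 3, 2]
reverse → [2, 3, 6, 4]
pop() removes 4 → [2, 3, 6]
L[-3] = 8 → [8, 3, 6]
append 3 → [8, 3, 6, 3]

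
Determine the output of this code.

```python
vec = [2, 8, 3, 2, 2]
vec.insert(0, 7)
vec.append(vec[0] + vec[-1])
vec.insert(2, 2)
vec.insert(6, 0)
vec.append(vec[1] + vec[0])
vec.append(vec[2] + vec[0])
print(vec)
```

insert 7 at 0 → [7, 2, 8, 3, 2, 2]
append vec[0]+vec[-1] = 7+2 = 9 → [7, 2, 8, 3, 2, 2, 9]
insert 2 at 2 → [7, 2, 2, 8, 3, 2, 2, 9]
insert 0 at 6 → [7, 2, 2, 8, 3, 2, 0, 2, 9]
append vec[1]+vec[0] = 2+7 = 9 → [7, 2, 2, 8, 3, 2, 0, 2, 9, 9]
append vec[2]+vec[0] = 2+7 = 9 → [7, 2, 2, 8, 3, 2, 0, 2, 9, 9, 9]

[7, 2, 2, 8, 3, 2, 0, 2, 9, 9, 9]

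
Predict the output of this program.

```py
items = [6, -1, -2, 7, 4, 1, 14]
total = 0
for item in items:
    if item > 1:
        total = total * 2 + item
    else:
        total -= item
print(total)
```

item=6: >1, total = 0*2+6 = 6
item=-1: not >1, total = 6-(-1) = 7
item=-2: not >1, total = 7-(-2) = 9
item=7: >1, total = 9*2+7 = 25
item=4: >1, total = 25*2+4 = 54
item=1: not >1, total = 54-1 = 53
item=14: >1, total = 53*2+14 = 120

120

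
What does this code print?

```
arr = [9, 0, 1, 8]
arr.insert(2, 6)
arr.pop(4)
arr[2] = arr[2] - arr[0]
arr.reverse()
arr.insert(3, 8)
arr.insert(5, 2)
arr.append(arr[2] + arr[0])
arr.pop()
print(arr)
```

insert 6 at 2 → [9, 0, 6, 1, 8]
pop(4) removes 8 → [9, 0, 6, 1]
arr[2] = arr[2]-arr[0] = 6-9 = -3 → [9, 0, -3, 1]
reverse → [1, -3, 0, 9]
insert 8 at 3 → [1, -3, 0, 8, 9]
insert 2 at 5 → [1, -3, 0, 8, 9, 2]
append arr[2]+arr[0] = 0+1 = 1 → [1, -3, 0, 8, 9, 2, 1]
pop() removes 1 → [1, -3, 0, 8, 9, 2]

[1, -3, 0, 8, 9, 2]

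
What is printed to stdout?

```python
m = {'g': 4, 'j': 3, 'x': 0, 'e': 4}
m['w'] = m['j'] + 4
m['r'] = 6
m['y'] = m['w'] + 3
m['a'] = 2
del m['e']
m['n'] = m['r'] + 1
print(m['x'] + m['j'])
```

3

m['w'] = m['j']+4 = 7 → {'g': 4, 'j': 3, 'x': 0, 'e': 4, 'w': 7}
m['r'] = 6 → {'g': 4, 'j': 3, 'x': 0, 'e': 4, 'w': 7, 'r': 6}
m['y'] = m['w']+3 = 10 → {'g': 4, 'j': 3, 'x': 0, 'e': 4, 'w': 7, 'r': 6, 'y': 10}
m['a'] = 2 → {'g': 4, 'j': 3, 'x': 0, 'e': 4, 'w': 7, 'r': 6, 'y': 10, 'a': 2}
del 'e' → {'g': 4, 'j': 3, 'x': 0, 'w': 7, 'r': 6, 'y': 10, 'a': 2}
m['n'] = m['r']+1 = 7 → {'g': 4, 'j': 3, 'x': 0, 'w': 7, 'r': 6, 'y': 10, 'a': 2, 'n': 7}
m['x']+m['j'] = 0+3 = 3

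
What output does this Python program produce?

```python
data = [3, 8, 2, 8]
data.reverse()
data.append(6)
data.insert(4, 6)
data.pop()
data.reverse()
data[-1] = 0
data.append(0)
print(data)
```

[6, 3, 8, 2, 0, 0]

reverse → [8, 2, 8, 3]
append 6 → [8, 2, 8, 3, 6]
insert 6 at 4 → [8, 2, 8, 3, 6, 6]
pop() removes 6 → [8, 2, 8, 3, 6]
reverse → [6, 3, 8, 2, 8]
data[-1] = 0 → [6, 3, 8, 2, 0]
append 0 → [6, 3, 8, 2, 0, 0]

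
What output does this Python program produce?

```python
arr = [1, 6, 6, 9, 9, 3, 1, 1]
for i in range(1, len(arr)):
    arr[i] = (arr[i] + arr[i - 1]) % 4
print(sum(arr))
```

15

i=1: arr[1] = (6+1)%4 = 3 → [1, 3, 6, 9, 9, 3, 1, 1]
i=2: arr[2] = (6+3)%4 = 1 → [1, 3, 1, 9, 9, 3, 1, 1]
i=3: arr[3] = (9+1)%4 = 2 → [1, 3, 1, 2, 9, 3, 1, 1]
i=4: arr[4] = (9+2)%4 = 3 → [1, 3, 1, 2, 3, 3, 1, 1]
i=5: arr[5] = (3+3)%4 = 2 → [1, 3, 1, 2, 3, 2, 1, 1]
i=6: arr[6] = (1+2)%4 = 3 → [1, 3, 1, 2, 3, 2, 3, 1]
i=7: arr[7] = (1+3)%4 = 0 → [1, 3, 1, 2, 3, 2, 3, 0]
sum = 15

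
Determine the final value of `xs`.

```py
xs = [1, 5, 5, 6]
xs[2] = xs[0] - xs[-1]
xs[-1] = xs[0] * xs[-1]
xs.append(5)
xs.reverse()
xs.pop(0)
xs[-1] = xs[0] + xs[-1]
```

xs[2] = xs[0]-xs[-1] = 1-6 = -5 → [1, 5, -5, 6]
xs[-1] = xs[0]*xs[-1] = 1*6 = 6 → [1, 5, -5, 6]
append 5 → [1, 5, -5, 6, 5]
reverse → [5, 6, -5, 5, 1]
pop(0) removes 5 → [6, -5, 5, 1]
xs[-1] = xs[0]+xs[-1] = 6+1 = 7 → [6, -5, 5, 7]

[6, -5, 5, 7]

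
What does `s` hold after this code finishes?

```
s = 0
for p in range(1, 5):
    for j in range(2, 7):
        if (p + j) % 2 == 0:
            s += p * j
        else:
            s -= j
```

p=1,j=2: odd sum, s = 0-2 = -2
p=1,j=3: even sum, s = (-2)+3 = 1
p=1,j=4: odd sum, s = 1-4 = -3
p=1,j=5: even sum, s = (-3)+5 = 2
p=1,j=6: odd sum, s = 2-6 = -4
p=2,j=2: even sum, s = (-4)+4 = 0
p=2,j=3: odd sum, s = 0-3 = -3
p=2,j=4: even sum, s = (-3)+8 = 5
p=2,j=5: odd sum, s = 5-5 = 0
p=2,j=6: even sum, s = 0+12 = 12
p=3,j=2: odd sum, s = 12-2 = 10
p=3,j=3: even sum, s = 10+9 = 19
p=3,j=4: odd sum, s = 19-4 = 15
p=3,j=5: even sum, s = 15+15 = 30
p=3,j=6: odd sum, s = 30-6 = 24
p=4,j=2: even sum, s = 24+8 = 32
p=4,j=3: odd sum, s = 32-3 = 29
p=4,j=4: even sum, s = 29+16 = 45
p=4,j=5: odd sum, s = 45-5 = 40
p=4,j=6: even sum, s = 40+24 = 64

64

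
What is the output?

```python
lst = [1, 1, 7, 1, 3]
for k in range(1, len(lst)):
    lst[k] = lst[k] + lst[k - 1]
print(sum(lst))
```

35

k=1: lst[1] = 1+1 = 2 → [1, 2, 7, 1, 3]
k=2: lst[2] = 7+2 = 9 → [1, 2, 9, 1, 3]
k=3: lst[3] = 1+9 = 10 → [1, 2, 9, 10, 3]
k=4: lst[4] = 3+10 = 13 → [1, 2, 9, 10, 13]
sum = 35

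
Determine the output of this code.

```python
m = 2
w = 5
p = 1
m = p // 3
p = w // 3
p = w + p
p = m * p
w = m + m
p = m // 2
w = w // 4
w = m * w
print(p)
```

m = 1//3 = 0
p = 5//3 = 1
p = 5+1 = 6
p = 0*6 = 0
w = 0+0 = 0
p = 0//2 = 0
w = 0//4 = 0
w = 0*0 = 0

0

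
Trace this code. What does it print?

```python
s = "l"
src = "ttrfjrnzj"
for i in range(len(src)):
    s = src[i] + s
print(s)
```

i=0: prepend 't' → 'tl'
i=1: prepend 't' → 'ttl'
i=2: prepend 'r' → 'rttl'
i=3: prepend 'f' → 'frttl'
i=4: prepend 'j' → 'jfrttl'
i=5: prepend 'r' → 'rjfrttl'
i=6: prepend 'n' → 'nrjfrttl'
i=7: prepend 'z' → 'znrjfrttl'
i=8: prepend 'j' → 'jznrjfrttl'

jznrjfrttl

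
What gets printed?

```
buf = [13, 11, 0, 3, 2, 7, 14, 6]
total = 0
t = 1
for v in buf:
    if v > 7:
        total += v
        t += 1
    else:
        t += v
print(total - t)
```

v=13: >7, total = 0+13 = 13; t=2
v=11: >7, total = 13+11 = 24; t=3
v=0: not >7; t=3
v=3: not >7; t=6
v=2: not >7; t=8
v=7: not >7; t=15
v=14: >7, total = 24+14 = 38; t=16
v=6: not >7; t=22
total-t = 38-22 = 16

16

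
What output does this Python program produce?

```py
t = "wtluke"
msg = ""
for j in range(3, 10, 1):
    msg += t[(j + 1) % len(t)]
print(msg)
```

j=3: add t[4]='k' → 'k'
j=4: add t[5]='e' → 'ke'
j=5: add t[0]='w' → 'kew'
j=6: add t[1]='t' → 'kewt'
j=7: add t[2]='l' → 'kewtl'
j=8: add t[3]='u' → 'kewtlu'
j=9: add t[4]='k' → 'kewtluk'

kewtluk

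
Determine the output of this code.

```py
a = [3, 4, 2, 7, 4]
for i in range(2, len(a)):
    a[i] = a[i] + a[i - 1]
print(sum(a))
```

43

i=2: a[2] = 2+4 = 6 → [3, 4, 6, 7, 4]
i=3: a[3] = 7+6 = 13 → [3, 4, 6, 13, 4]
i=4: a[4] = 4+13 = 17 → [3, 4, 6, 13, 17]
sum = 43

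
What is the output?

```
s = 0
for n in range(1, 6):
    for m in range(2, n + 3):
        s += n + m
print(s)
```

n=1,m=2: s = 0+3 = 3
n=1,m=3: s = 3+4 = 7
n=2,m=2: s = 7+4 = 11
n=2,m=3: s = 11+5 = 16
n=2,m=4: s = 16+6 = 22
n=3,m=2: s = 22+5 = 27
n=3,m=3: s = 27+6 = 33
n=3,m=4: s = 33+7 = 40
n=3,m=5: s = 40+8 = 48
n=4,m=2: s = 48+6 = 54
n=4,m=3: s = 54+7 = 61
n=4,m=4: s = 61+8 = 69
n=4,m=5: s = 69+9 = 78
n=4,m=6: s = 78+10 = 88
n=5,m=2: s = 88+7 = 95
n=5,m=3: s = 95+8 = 103
n=5,m=4: s = 103+9 = 112
n=5,m=5: s = 112+10 = 122
n=5,m=6: s = 122+11 = 133
n=5,m=7: s = 133+12 = 145

145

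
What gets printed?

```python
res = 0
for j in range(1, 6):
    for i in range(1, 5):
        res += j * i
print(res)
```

150

j=1,i=1: res = 0+1 = 1
j=1,i=2: res = 1+2 = 3
j=1,i=3: res = 3+3 = 6
j=1,i=4: res = 6+4 = 10
j=2,i=1: res = 10+2 = 12
j=2,i=2: res = 12+4 = 16
j=2,i=3: res = 16+6 = 22
j=2,i=4: res = 22+8 = 30
j=3,i=1: res = 30+3 = 33
j=3,i=2: res = 33+6 = 39
j=3,i=3: res = 39+9 = 48
j=3,i=4: res = 48+12 = 60
j=4,i=1: res = 60+4 = 64
j=4,i=2: res = 64+8 = 72
j=4,i=3: res = 72+12 = 84
j=4,i=4: res = 84+16 = 100
j=5,i=1: res = 100+5 = 105
j=5,i=2: res = 105+10 = 115
j=5,i=3: res = 115+15 = 130
j=5,i=4: res = 130+20 = 150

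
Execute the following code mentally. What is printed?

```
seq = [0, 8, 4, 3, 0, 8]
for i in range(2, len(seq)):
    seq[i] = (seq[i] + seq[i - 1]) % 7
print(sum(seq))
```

i=2: seq[2] = (4+8)%7 = 5 → [0, 8, 5, 3, 0, 8]
i=3: seq[3] = (3+5)%7 = 1 → [0, 8, 5, 1, 0, 8]
i=4: seq[4] = (0+1)%7 = 1 → [0, 8, 5, 1, 1, 8]
i=5: seq[5] = (8+1)%7 = 2 → [0, 8, 5, 1, 1, 2]
sum = 17

17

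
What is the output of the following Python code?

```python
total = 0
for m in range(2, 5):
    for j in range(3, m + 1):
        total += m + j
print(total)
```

21

m=3,j=3: total = 0+6 = 6
m=4,j=3: total = 6+7 = 13
m=4,j=4: total = 13+8 = 21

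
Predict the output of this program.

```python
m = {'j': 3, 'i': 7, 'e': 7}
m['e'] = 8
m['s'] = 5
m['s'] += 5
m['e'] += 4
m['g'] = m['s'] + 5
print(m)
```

m['e'] = 8 → {'j': 3, 'i': 7, 'e': 8}
m['s'] = 5 → {'j': 3, 'i': 7, 'e': 8, 's': 5}
m['s'] = 5+5 = 10 → {'j': 3, 'i': 7, 'e': 8, 's': 10}
m['e'] = 8+4 = 12 → {'j': 3, 'i': 7, 'e': 12, 's': 10}
m['g'] = m['s']+5 = 15 → {'j': 3, 'i': 7, 'e': 12, 's': 10, 'g': 15}

{'j': 3, 'i': 7, 'e': 12, 's': 10, 'g': 15}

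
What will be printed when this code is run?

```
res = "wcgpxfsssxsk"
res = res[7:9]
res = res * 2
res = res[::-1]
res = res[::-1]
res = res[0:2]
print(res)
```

ss

slice [7:9] → 'ss'
repeat ×2 → 'ssss'
reverse → 'ssss'
reverse → 'ssss'
slice [0:2] → 'ss'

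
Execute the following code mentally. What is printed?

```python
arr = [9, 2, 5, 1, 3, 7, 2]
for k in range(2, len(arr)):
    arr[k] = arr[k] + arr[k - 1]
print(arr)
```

k=2: arr[2] = 5+2 = 7 → [9, 2, 7, 1, 3, 7, 2]
k=3: arr[3] = 1+7 = 8 → [9, 2, 7, 8, 3, 7, 2]
k=4: arr[4] = 3+8 = 11 → [9, 2, 7, 8, 11, 7, 2]
k=5: arr[5] = 7+11 = 18 → [9, 2, 7, 8, 11, 18, 2]
k=6: arr[6] = 2+18 = 20 → [9, 2, 7, 8, 11, 18, 20]

[9, 2, 7, 8, 11, 18, 20]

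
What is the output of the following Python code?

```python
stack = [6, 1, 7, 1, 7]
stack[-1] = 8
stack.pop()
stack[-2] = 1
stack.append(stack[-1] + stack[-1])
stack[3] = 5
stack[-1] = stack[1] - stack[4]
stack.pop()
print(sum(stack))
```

13

stack[-1] = 8 → [6, 1, 7, 1, 8]
pop() removes 8 → [6, 1, 7, 1]
stack[-2] = 1 → [6, 1, 1, 1]
append stack[-1]+stack[-1] = 1+1 = 2 → [6, 1, 1, 1, 2]
stack[3] = 5 → [6, 1, 1, 5, 2]
stack[-1] = stack[1]-stack[4] = 1-2 = -1 → [6, 1, 1, 5, -1]
pop() removes -1 → [6, 1, 1, 5]
sum = 13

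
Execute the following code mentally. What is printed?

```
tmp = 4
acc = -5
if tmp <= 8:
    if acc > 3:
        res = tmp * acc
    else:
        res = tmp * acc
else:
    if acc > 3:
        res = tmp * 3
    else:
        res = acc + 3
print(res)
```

tmp=4, acc=-5
tmp <= 8 is True; acc > 3 is False
→ res = tmp * acc = -20

-20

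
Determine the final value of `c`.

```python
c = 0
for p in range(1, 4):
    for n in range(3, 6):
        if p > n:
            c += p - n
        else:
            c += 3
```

p=1,n=3: not 1>3, c = 0+3 = 3
p=1,n=4: not 1>4, c = 3+3 = 6
p=1,n=5: not 1>5, c = 6+3 = 9
p=2,n=3: not 2>3, c = 9+3 = 12
p=2,n=4: not 2>4, c = 12+3 = 15
p=2,n=5: not 2>5, c = 15+3 = 18
p=3,n=3: not 3>3, c = 18+3 = 21
p=3,n=4: not 3>4, c = 21+3 = 24
p=3,n=5: not 3>5, c = 24+3 = 27

27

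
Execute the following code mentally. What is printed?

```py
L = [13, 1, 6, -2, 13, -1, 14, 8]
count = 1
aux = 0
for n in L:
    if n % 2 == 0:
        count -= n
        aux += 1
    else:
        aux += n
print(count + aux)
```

5

n=13: not even; aux=13
n=1: not even; aux=14
n=6: even, count = 1-6 = -5; aux=15
n=-2: even, count = (-5)-(-2) = -3; aux=16
n=13: not even; aux=29
n=-1: not even; aux=28
n=14: even, count = (-3)-14 = -17; aux=29
n=8: even, count = (-17)-8 = -25; aux=30
count+aux = (-25)+30 = 5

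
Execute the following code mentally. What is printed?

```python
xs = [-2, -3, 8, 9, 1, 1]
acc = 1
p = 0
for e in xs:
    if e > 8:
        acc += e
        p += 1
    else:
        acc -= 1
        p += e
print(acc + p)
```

11

e=-2: not >8, acc = 1-1 = 0; p=-2
e=-3: not >8, acc = 0-1 = -1; p=-5
e=8: not >8, acc = (-1)-1 = -2; p=3
e=9: >8, acc = (-2)+9 = 7; p=4
e=1: not >8, acc = 7-1 = 6; p=5
e=1: not >8, acc = 6-1 = 5; p=6
acc+p = 5+6 = 11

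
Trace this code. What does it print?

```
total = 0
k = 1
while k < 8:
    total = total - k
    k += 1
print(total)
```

k=1: total = 0-1 = -1
k=2: total = (-1)-2 = -3
k=3: total = (-3)-3 = -6
k=4: total = (-6)-4 = -10
k=5: total = (-10)-5 = -15
k=6: total = (-15)-6 = -21
k=7: total = (-21)-7 = -28

-28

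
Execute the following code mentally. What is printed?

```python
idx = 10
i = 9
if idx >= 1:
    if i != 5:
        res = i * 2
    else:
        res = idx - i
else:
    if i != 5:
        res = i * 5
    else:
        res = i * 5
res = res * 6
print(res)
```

idx=10, i=9
idx >= 1 is True; i != 5 is True
→ res = i * 2 = 18
res = 18*6 = 108

108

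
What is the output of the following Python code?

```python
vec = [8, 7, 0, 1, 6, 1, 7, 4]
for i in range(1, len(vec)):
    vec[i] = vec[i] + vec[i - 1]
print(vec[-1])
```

34

i=1: vec[1] = 7+8 = 15 → [8, 15, 0, 1, 6, 1, 7, 4]
i=2: vec[2] = 0+15 = 15 → [8, 15, 15, 1, 6, 1, 7, 4]
i=3: vec[3] = 1+15 = 16 → [8, 15, 15, 16, 6, 1, 7, 4]
i=4: vec[4] = 6+16 = 22 → [8, 15, 15, 16, 22, 1, 7, 4]
i=5: vec[5] = 1+22 = 23 → [8, 15, 15, 16, 22, 23, 7, 4]
i=6: vec[6] = 7+23 = 30 → [8, 15, 15, 16, 22, 23, 30, 4]
i=7: vec[7] = 4+30 = 34 → [8, 15, 15, 16, 22, 23, 30, 34]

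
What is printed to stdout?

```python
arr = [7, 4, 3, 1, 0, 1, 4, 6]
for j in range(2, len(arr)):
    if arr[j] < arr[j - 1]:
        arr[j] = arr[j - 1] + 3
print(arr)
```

[7, 4, 7, 10, 13, 16, 19, 22]

j=2: 3<4, arr[2] = 4+3 = 7 → [7, 4, 7, 1, 0, 1, 4, 6]
j=3: 1<7, arr[3] = 7+3 = 10 → [7, 4, 7, 10, 0, 1, 4, 6]
j=4: 0<10, arr[4] = 10+3 = 13 → [7, 4, 7, 10, 13, 1, 4, 6]
j=5: 1<13, arr[5] = 13+3 = 16 → [7, 4, 7, 10, 13, 16, 4, 6]
j=6: 4<16, arr[6] = 16+3 = 19 → [7, 4, 7, 10, 13, 16, 19, 6]
j=7: 6<19, arr[7] = 19+3 = 22 → [7, 4, 7, 10, 13, 16, 19, 22]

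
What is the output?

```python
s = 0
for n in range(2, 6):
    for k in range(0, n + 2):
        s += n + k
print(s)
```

134

n=2,k=0: s = 0+2 = 2
n=2,k=1: s = 2+3 = 5
n=2,k=2: s = 5+4 = 9
n=2,k=3: s = 9+5 = 14
n=3,k=0: s = 14+3 = 17
n=3,k=1: s = 17+4 = 21
n=3,k=2: s = 21+5 = 26
n=3,k=3: s = 26+6 = 32
n=3,k=4: s = 32+7 = 39
n=4,k=0: s = 39+4 = 43
n=4,k=1: s = 43+5 = 48
n=4,k=2: s = 48+6 = 54
n=4,k=3: s = 54+7 = 61
n=4,k=4: s = 61+8 = 69
n=4,k=5: s = 69+9 = 78
n=5,k=0: s = 78+5 = 83
n=5,k=1: s = 83+6 = 89
n=5,k=2: s = 89+7 = 96
n=5,k=3: s = 96+8 = 104
n=5,k=4: s = 104+9 = 113
n=5,k=5: s = 113+10 = 123
n=5,k=6: s = 123+11 = 134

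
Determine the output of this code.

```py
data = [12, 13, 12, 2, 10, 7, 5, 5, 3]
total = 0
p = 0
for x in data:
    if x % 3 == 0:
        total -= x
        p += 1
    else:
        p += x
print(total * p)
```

x=12: %3==0, total = 0-12 = -12; p=1
x=13: not %3==0; p=14
x=12: %3==0, total = (-12)-12 = -24; p=15
x=2: not %3==0; p=17
x=10: not %3==0; p=27
x=7: not %3==0; p=34
x=5: not %3==0; p=39
x=5: not %3==0; p=44
x=3: %3==0, total = (-24)-3 = -27; p=45
total*p = (-27)*45 = -1215

-1215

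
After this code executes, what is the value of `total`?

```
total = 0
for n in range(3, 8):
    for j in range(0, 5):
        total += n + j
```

n=3,j=0: total = 0+3 = 3
n=3,j=1: total = 3+4 = 7
n=3,j=2: total = 7+5 = 12
n=3,j=3: total = 12+6 = 18
n=3,j=4: total = 18+7 = 25
n=4,j=0: total = 25+4 = 29
n=4,j=1: total = 29+5 = 34
n=4,j=2: total = 34+6 = 40
n=4,j=3: total = 40+7 = 47
n=4,j=4: total = 47+8 = 55
n=5,j=0: total = 55+5 = 60
n=5,j=1: total = 60+6 = 66
n=5,j=2: total = 66+7 = 73
n=5,j=3: total = 73+8 = 81
n=5,j=4: total = 81+9 = 90
n=6,j=0: total = 90+6 = 96
n=6,j=1: total = 96+7 = 103
n=6,j=2: total = 103+8 = 111
n=6,j=3: total = 111+9 = 120
n=6,j=4: total = 120+10 = 130
n=7,j=0: total = 130+7 = 137
n=7,j=1: total = 137+8 = 145
n=7,j=2: total = 145+9 = 154
n=7,j=3: total = 154+10 = 164
n=7,j=4: total = 164+11 = 175

175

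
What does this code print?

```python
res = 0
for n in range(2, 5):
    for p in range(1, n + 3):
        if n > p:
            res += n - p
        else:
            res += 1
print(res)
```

n=2,p=1: 2>1, res = 0+1 = 1
n=2,p=2: not 2>2, res = 1+1 = 2
n=2,p=3: not 2>3, res = 2+1 = 3
n=2,p=4: not 2>4, res = 3+1 = 4
n=3,p=1: 3>1, res = 4+2 = 6
n=3,p=2: 3>2, res = 6+1 = 7
n=3,p=3: not 3>3, res = 7+1 = 8
n=3,p=4: not 3>4, res = 8+1 = 9
n=3,p=5: not 3>5, res = 9+1 = 10
n=4,p=1: 4>1, res = 10+3 = 13
n=4,p=2: 4>2, res = 13+2 = 15
n=4,p=3: 4>3, res = 15+1 = 16
n=4,p=4: not 4>4, res = 16+1 = 17
n=4,p=5: not 4>5, res = 17+1 = 18
n=4,p=6: not 4>6, res = 18+1 = 19

19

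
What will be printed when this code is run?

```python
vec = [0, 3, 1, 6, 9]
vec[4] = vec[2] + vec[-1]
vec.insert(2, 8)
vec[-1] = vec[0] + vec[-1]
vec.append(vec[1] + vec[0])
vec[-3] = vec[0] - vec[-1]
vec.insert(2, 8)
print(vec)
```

[0, 3, 8, 8, 1, -3, 10, 3]

vec[4] = vec[2]+vec[-1] = 1+9 = 10 → [0, 3, 1, 6, 10]
insert 8 at 2 → [0, 3, 8, 1, 6, 10]
vec[-1] = vec[0]+vec[-1] = 0+10 = 10 → [0, 3, 8, 1, 6, 10]
append vec[1]+vec[0] = 3+0 = 3 → [0, 3, 8, 1, 6, 10, 3]
vec[-3] = vec[0]-vec[-1] = 0-3 = -3 → [0, 3, 8, 1, -3, 10, 3]
insert 8 at 2 → [0, 3, 8, 8, 1, -3, 10, 3]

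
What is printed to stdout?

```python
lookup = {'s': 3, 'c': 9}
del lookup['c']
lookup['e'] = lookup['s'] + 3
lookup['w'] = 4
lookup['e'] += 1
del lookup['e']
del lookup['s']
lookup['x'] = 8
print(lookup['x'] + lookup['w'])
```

del 'c' → {'s': 3}
lookup['e'] = lookup['s']+3 = 6 → {'s': 3, 'e': 6}
lookup['w'] = 4 → {'s': 3, 'e': 6, 'w': 4}
lookup['e'] = 6+1 = 7 → {'s': 3, 'e': 7, 'w': 4}
del 'e' → {'s': 3, 'w': 4}
del 's' → {'w': 4}
lookup['x'] = 8 → {'w': 4, 'x': 8}
lookup['x']+lookup['w'] = 8+4 = 12

12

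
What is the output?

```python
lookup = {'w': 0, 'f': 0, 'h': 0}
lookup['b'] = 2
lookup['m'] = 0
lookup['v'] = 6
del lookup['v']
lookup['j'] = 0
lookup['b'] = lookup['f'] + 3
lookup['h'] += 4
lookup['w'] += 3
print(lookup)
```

lookup['b'] = 2 → {'w': 0, 'f': 0, 'h': 0, 'b': 2}
lookup['m'] = 0 → {'w': 0, 'f': 0, 'h': 0, 'b': 2, 'm': 0}
lookup['v'] = 6 → {'w': 0, 'f': 0, 'h': 0, 'b': 2, 'm': 0, 'v': 6}
del 'v' → {'w': 0, 'f': 0, 'h': 0, 'b': 2, 'm': 0}
lookup['j'] = 0 → {'w': 0, 'f': 0, 'h': 0, 'b': 2, 'm': 0, 'j': 0}
lookup['b'] = lookup['f']+3 = 3 → {'w': 0, 'f': 0, 'h': 0, 'b': 3, 'm': 0, 'j': 0}
lookup['h'] = 0+4 = 4 → {'w': 0, 'f': 0, 'h': 4, 'b': 3, 'm': 0, 'j': 0}
lookup['w'] = 0+3 = 3 → {'w': 3, 'f': 0, 'h': 4, 'b': 3, 'm': 0, 'j': 0}

{'w': 3, 'f': 0, 'h': 4, 'b': 3, 'm': 0, 'j': 0}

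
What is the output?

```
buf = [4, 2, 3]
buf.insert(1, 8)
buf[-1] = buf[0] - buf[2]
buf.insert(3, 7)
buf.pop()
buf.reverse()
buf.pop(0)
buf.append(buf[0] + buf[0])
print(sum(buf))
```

insert 8 at 1 → [4, 8, 2, 3]
buf[-1] = buf[0]-buf[2] = 4-2 = 2 → [4, 8, 2, 2]
insert 7 at 3 → [4, 8, 2, 7, 2]
pop() removes 2 → [4, 8, 2, 7]
reverse → [7, 2, 8, 4]
pop(0) removes 7 → [2, 8, 4]
append buf[0]+buf[0] = 2+2 = 4 → [2, 8, 4, 4]
sum = 18

18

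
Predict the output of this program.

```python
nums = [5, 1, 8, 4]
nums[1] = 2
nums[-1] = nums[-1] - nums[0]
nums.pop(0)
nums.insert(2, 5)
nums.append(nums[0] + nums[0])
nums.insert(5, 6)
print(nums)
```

[2, 8, 5, -1, 4, 6]

nums[1] = 2 → [5, 2, 8, 4]
nums[-1] = nums[-1]-nums[0] = 4-5 = -1 → [5, 2, 8, -1]
pop(0) removes 5 → [2, 8, -1]
insert 5 at 2 → [2, 8, 5, -1]
append nums[0]+nums[0] = 2+2 = 4 → [2, 8, 5, -1, 4]
insert 6 at 5 → [2, 8, 5, -1, 4, 6]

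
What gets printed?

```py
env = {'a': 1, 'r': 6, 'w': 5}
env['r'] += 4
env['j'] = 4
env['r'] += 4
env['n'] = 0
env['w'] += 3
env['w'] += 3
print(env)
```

{'a': 1, 'r': 14, 'w': 11, 'j': 4, 'n': 0}

env['r'] = 6+4 = 10 → {'a': 1, 'r': 10, 'w': 5}
env['j'] = 4 → {'a': 1, 'r': 10, 'w': 5, 'j': 4}
env['r'] = 10+4 = 14 → {'a': 1, 'r': 14, 'w': 5, 'j': 4}
env['n'] = 0 → {'a': 1, 'r': 14, 'w': 5, 'j': 4, 'n': 0}
env['w'] = 5+3 = 8 → {'a': 1, 'r': 14, 'w': 8, 'j': 4, 'n': 0}
env['w'] = 8+3 = 11 → {'a': 1, 'r': 14, 'w': 11, 'j': 4, 'n': 0}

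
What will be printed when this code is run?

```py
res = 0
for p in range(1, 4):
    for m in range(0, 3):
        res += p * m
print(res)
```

p=1,m=0: res = 0+0 = 0
p=1,m=1: res = 0+1 = 1
p=1,m=2: res = 1+2 = 3
p=2,m=0: res = 3+0 = 3
p=2,m=1: res = 3+2 = 5
p=2,m=2: res = 5+4 = 9
p=3,m=0: res = 9+0 = 9
p=3,m=1: res = 9+3 = 12
p=3,m=2: res = 12+6 = 18

18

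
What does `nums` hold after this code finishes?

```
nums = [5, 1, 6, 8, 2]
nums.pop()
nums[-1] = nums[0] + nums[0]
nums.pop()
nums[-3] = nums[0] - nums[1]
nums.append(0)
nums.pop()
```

pop() removes 2 → [5, 1, 6, 8]
nums[-1] = nums[0]+nums[0] = 5+5 = 10 → [5, 1, 6, 10]
pop() removes 10 → [5, 1, 6]
nums[-3] = nums[0]-nums[1] = 5-1 = 4 → [4, 1, 6]
append 0 → [4, 1, 6, 0]
pop() removes 0 → [4, 1, 6]

[4, 1, 6]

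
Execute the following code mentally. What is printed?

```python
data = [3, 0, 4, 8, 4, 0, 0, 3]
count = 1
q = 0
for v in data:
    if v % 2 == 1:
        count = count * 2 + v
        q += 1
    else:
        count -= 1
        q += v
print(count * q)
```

v=3: odd, count = 1*2+3 = 5; q=1
v=0: not odd, count = 5-1 = 4; q=1
v=4: not odd, count = 4-1 = 3; q=5
v=8: not odd, count = 3-1 = 2; q=13
v=4: not odd, count = 2-1 = 1; q=17
v=0: not odd, count = 1-1 = 0; q=17
v=0: not odd, count = 0-1 = -1; q=17
v=3: odd, count = (-1)*2+3 = 1; q=18
count*q = 1*18 = 18

18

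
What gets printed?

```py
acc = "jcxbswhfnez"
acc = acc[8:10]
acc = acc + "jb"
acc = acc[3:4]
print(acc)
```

slice [8:10] → 'ne'
+ 'jb' → 'nejb'
slice [3:4] → 'b'

b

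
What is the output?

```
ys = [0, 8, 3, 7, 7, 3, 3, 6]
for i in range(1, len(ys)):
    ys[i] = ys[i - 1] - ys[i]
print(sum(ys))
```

-158

i=1: ys[1] = 0-8 = -8 → [0, -8, 3, 7, 7, 3, 3, 6]
i=2: ys[2] = (-8)-3 = -11 → [0, -8, -11, 7, 7, 3, 3, 6]
i=3: ys[3] = (-11)-7 = -18 → [0, -8, -11, -18, 7, 3, 3, 6]
i=4: ys[4] = (-18)-7 = -25 → [0, -8, -11, -18, -25, 3, 3, 6]
i=5: ys[5] = (-25)-3 = -28 → [0, -8, -11, -18, -25, -28, 3, 6]
i=6: ys[6] = (-28)-3 = -31 → [0, -8, -11, -18, -25, -28, -31, 6]
i=7: ys[7] = (-31)-6 = -37 → [0, -8, -11, -18, -25, -28, -31, -37]
sum = -158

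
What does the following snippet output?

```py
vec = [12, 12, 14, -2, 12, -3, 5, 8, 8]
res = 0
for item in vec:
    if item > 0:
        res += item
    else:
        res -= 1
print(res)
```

69

item=12: >0, res = 0+12 = 12
item=12: >0, res = 12+12 = 24
item=14: >0, res = 24+14 = 38
item=-2: not >0, res = 38-1 = 37
item=12: >0, res = 37+12 = 49
item=-3: not >0, res = 49-1 = 48
item=5: >0, res = 48+5 = 53
item=8: >0, res = 53+8 = 61
item=8: >0, res = 61+8 = 69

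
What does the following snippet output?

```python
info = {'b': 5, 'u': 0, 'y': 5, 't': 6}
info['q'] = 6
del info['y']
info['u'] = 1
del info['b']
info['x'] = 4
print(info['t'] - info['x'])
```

info['q'] = 6 → {'b': 5, 'u': 0, 'y': 5, 't': 6, 'q': 6}
del 'y' → {'b': 5, 'u': 0, 't': 6, 'q': 6}
info['u'] = 1 → {'b': 5, 'u': 1, 't': 6, 'q': 6}
del 'b' → {'u': 1, 't': 6, 'q': 6}
info['x'] = 4 → {'u': 1, 't': 6, 'q': 6, 'x': 4}
info['t']-info['x'] = 6-4 = 2

2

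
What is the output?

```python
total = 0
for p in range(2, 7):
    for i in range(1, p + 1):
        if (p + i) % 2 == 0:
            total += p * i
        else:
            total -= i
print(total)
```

p=2,i=1: odd sum, total = 0-1 = -1
p=2,i=2: even sum, total = (-1)+4 = 3
p=3,i=1: even sum, total = 3+3 = 6
p=3,i=2: odd sum, total = 6-2 = 4
p=3,i=3: even sum, total = 4+9 = 13
p=4,i=1: odd sum, total = 13-1 = 12
p=4,i=2: even sum, total = 12+8 = 20
p=4,i=3: odd sum, total = 20-3 = 17
p=4,i=4: even sum, total = 17+16 = 33
p=5,i=1: even sum, total = 33+5 = 38
p=5,i=2: odd sum, total = 38-2 = 36
p=5,i=3: even sum, total = 36+15 = 51
p=5,i=4: odd sum, total = 51-4 = 47
p=5,i=5: even sum, total = 47+25 = 72
p=6,i=1: odd sum, total = 72-1 = 71
p=6,i=2: even sum, total = 71+12 = 83
p=6,i=3: odd sum, total = 83-3 = 80
p=6,i=4: even sum, total = 80+24 = 104
p=6,i=5: odd sum, total = 104-5 = 99
p=6,i=6: even sum, total = 99+36 = 135

135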